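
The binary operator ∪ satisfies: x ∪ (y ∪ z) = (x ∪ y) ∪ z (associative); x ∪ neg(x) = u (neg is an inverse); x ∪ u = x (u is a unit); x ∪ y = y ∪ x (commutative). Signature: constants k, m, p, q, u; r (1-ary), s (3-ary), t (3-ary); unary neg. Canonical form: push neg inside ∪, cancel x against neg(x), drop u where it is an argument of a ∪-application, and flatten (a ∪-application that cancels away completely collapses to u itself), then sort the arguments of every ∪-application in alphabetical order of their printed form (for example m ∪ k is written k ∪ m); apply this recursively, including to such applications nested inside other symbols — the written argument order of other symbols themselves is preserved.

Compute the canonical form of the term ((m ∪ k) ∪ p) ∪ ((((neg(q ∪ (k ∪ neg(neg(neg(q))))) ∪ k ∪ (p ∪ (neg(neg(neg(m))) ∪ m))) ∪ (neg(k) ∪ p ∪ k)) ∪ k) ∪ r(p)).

Push neg inside:  distribute neg over ∪ and collapse double neg
Cancel inverse pairs:  q cancels
Collect terms:  m ∪ k ∪ k ∪ p ∪ p ∪ p ∪ r(p)
Sort:  k ∪ k ∪ m ∪ p ∪ p ∪ p ∪ r(p)

Answer: k ∪ k ∪ m ∪ p ∪ p ∪ p ∪ r(p)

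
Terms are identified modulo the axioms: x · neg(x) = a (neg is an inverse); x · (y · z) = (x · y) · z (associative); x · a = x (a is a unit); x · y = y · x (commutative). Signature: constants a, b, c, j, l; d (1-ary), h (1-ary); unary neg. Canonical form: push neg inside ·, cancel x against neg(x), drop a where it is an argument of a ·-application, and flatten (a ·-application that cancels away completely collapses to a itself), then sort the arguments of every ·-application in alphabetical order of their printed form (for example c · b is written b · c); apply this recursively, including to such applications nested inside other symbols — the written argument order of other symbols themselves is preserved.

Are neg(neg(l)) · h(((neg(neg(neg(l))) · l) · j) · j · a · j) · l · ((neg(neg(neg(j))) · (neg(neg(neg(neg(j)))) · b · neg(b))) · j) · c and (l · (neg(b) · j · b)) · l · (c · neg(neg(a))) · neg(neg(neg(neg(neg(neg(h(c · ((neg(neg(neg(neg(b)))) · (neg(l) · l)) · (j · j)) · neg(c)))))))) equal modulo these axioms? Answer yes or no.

Left:  neg(neg(l)) · h(((neg(neg(neg(l))) · l) · j) · j · a · j) · l · ((neg(neg(neg(j))) · (neg(neg(neg(neg(j)))) · b · neg(b))) · j) · c
  Push neg inside:  distribute neg over · and collapse double neg
  Cancel inverse pairs:  b cancels
  Combine occurrences:  l · l · h(j · j · j) · j · c
  Sort:  c · h(j · j · j) · j · l · l
Right:  (l · (neg(b) · j · b)) · l · (c · neg(neg(a))) · neg(neg(neg(neg(neg(neg(h(c · ((neg(neg(neg(neg(b)))) · (neg(l) · l)) · (j · j)) · neg(c))))))))
  Push neg inside:  distribute neg over · and collapse double neg
  Inverses cancel:  b cancels
  Collect terms:  l · l · j · c · h(b · j · j)
  Order the arguments:  c · h(b · j · j) · j · l · l

Answer: no — c · h(j · j · j) · j · l · l vs c · h(b · j · j) · j · l · l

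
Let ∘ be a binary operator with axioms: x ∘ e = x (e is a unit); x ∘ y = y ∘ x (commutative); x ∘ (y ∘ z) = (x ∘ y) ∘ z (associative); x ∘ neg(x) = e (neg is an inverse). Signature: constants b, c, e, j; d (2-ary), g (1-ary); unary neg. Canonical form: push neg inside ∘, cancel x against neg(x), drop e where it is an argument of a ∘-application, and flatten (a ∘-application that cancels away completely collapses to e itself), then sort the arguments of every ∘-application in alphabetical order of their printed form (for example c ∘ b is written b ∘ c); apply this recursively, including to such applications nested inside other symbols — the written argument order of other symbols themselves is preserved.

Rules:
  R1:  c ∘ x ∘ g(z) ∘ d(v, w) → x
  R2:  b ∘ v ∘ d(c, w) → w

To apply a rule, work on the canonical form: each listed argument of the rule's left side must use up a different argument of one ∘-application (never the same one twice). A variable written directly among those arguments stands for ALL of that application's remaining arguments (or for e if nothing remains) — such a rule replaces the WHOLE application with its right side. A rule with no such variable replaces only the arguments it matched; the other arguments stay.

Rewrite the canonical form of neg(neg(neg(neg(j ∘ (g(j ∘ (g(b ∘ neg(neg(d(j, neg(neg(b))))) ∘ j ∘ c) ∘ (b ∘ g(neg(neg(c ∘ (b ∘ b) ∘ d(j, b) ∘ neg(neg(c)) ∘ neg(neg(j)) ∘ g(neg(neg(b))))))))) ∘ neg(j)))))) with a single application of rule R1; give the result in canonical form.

Canonical form:  g(b ∘ g(b ∘ b ∘ c ∘ c ∘ d(j, b) ∘ g(b) ∘ j) ∘ g(b ∘ c ∘ d(j, b) ∘ j) ∘ j)
R1 matches:  uses c, d(j, b), g(b);  v := j, w := b, x := b ∘ b ∘ c ∘ j, z := b
The variable takes the whole remainder — replace the entire application.
New term:  g(b ∘ g(b ∘ b ∘ c ∘ j) ∘ g(b ∘ c ∘ d(j, b) ∘ j) ∘ j)

Answer: g(b ∘ g(b ∘ b ∘ c ∘ j) ∘ g(b ∘ c ∘ d(j, b) ∘ j) ∘ j)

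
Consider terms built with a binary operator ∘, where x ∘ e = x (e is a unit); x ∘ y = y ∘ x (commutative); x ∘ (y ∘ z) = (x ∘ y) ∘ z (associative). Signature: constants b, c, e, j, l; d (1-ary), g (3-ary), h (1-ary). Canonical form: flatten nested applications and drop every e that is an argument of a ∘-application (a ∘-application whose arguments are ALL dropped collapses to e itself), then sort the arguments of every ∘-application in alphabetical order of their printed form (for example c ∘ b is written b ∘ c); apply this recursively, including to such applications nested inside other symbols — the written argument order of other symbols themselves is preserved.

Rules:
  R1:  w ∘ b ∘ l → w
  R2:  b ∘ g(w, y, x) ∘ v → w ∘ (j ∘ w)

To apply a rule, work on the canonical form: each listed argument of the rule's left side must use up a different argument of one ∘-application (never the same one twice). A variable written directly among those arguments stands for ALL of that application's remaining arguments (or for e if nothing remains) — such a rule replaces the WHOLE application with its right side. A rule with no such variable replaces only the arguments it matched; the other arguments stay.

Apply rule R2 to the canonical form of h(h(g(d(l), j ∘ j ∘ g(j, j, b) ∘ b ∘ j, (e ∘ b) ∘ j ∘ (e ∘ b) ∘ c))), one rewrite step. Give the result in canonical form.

Answer: h(h(g(d(l), j ∘ j ∘ j, b ∘ b ∘ c ∘ j)))

Derivation:
Canonical form:  h(h(g(d(l), b ∘ g(j, j, b) ∘ j ∘ j ∘ j, b ∘ b ∘ c ∘ j)))
R2 matches:  uses b, g(j, j, b);  v := j ∘ j ∘ j, w := j, x := b, y := j
The variable takes the whole remainder — replace the entire application.
Result:  h(h(g(d(l), j ∘ j ∘ j, b ∘ b ∘ c ∘ j)))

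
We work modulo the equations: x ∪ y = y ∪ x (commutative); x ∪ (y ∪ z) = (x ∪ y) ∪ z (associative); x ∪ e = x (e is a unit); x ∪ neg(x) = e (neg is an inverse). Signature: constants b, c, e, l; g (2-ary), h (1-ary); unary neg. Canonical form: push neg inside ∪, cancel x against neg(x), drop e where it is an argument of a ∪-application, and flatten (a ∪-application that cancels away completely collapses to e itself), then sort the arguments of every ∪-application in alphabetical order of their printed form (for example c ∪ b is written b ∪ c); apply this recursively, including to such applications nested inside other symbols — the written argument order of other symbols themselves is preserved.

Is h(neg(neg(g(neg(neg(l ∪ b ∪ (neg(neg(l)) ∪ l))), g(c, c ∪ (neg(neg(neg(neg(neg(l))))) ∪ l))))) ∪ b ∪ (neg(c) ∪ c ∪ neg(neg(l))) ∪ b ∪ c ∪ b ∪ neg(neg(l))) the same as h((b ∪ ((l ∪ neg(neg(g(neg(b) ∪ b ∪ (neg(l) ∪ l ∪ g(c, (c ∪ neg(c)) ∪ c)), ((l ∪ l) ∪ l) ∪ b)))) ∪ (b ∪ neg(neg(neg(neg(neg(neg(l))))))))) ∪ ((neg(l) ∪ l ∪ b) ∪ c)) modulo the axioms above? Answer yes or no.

Answer: no — h(b ∪ b ∪ b ∪ c ∪ g(b ∪ l ∪ l ∪ l, g(c, c)) ∪ l ∪ l) vs h(b ∪ b ∪ b ∪ c ∪ g(g(c, c), b ∪ l ∪ l ∪ l) ∪ l ∪ l)

Derivation:
Left:  h(neg(neg(g(neg(neg(l ∪ b ∪ (neg(neg(l)) ∪ l))), g(c, c ∪ (neg(neg(neg(neg(neg(l))))) ∪ l))))) ∪ b ∪ (neg(c) ∪ c ∪ neg(neg(l))) ∪ b ∪ c ∪ b ∪ neg(neg(l)))
  Work inside:  neg(neg(g(neg(neg(l ∪ b ∪ (neg(neg(l)) ∪ l))), g(c, c ∪ (neg(neg(neg(neg(neg(l))))) ∪ l))))) ∪ b ∪ (neg(c) ∪ c ∪ neg(neg(l))) ∪ b ∪ c ∪ b ∪ neg(neg(l))
  Push neg inside:  distribute neg over ∪ and collapse double neg
  Collect terms:  g(b ∪ l ∪ l ∪ l, g(c, c)) ∪ b ∪ b ∪ b ∪ c ∪ l ∪ l
  Sort arguments:  b ∪ b ∪ b ∪ c ∪ g(b ∪ l ∪ l ∪ l, g(c, c)) ∪ l ∪ l
  Put back:  h(b ∪ b ∪ b ∪ c ∪ g(b ∪ l ∪ l ∪ l, g(c, c)) ∪ l ∪ l)
Right:  h((b ∪ ((l ∪ neg(neg(g(neg(b) ∪ b ∪ (neg(l) ∪ l ∪ g(c, (c ∪ neg(c)) ∪ c)), ((l ∪ l) ∪ l) ∪ b)))) ∪ (b ∪ neg(neg(neg(neg(neg(neg(l))))))))) ∪ ((neg(l) ∪ l ∪ b) ∪ c))
  Focus inside:  (b ∪ ((l ∪ neg(neg(g(neg(b) ∪ b ∪ (neg(l) ∪ l ∪ g(c, (c ∪ neg(c)) ∪ c)), ((l ∪ l) ∪ l) ∪ b)))) ∪ (b ∪ neg(neg(neg(neg(neg(neg(l))))))))) ∪ ((neg(l) ∪ l ∪ b) ∪ c)
  Push neg inside:  distribute neg over ∪ and collapse double neg
  Collect terms:  b ∪ b ∪ b ∪ l ∪ l ∪ g(g(c, c), b ∪ l ∪ l ∪ l) ∪ c
  Order the arguments:  b ∪ b ∪ b ∪ c ∪ g(g(c, c), b ∪ l ∪ l ∪ l) ∪ l ∪ l
  Put back:  h(b ∪ b ∪ b ∪ c ∪ g(g(c, c), b ∪ l ∪ l ∪ l) ∪ l ∪ l)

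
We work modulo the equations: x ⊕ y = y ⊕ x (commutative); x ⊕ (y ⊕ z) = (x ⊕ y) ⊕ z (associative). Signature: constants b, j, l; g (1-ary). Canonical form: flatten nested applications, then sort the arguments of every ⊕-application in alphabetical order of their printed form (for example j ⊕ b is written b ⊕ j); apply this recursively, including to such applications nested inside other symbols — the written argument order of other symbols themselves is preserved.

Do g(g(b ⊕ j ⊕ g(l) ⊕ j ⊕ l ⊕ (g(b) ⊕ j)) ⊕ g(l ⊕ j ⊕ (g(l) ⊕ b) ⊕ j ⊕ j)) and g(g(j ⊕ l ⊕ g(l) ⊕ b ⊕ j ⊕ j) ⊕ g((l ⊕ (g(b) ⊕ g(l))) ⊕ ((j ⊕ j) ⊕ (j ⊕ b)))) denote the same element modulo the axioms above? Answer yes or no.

Answer: yes — both canonical forms are g(g(b ⊕ g(b) ⊕ g(l) ⊕ j ⊕ j ⊕ j ⊕ l) ⊕ g(b ⊕ g(l) ⊕ j ⊕ j ⊕ j ⊕ l))

Derivation:
Left:  g(g(b ⊕ j ⊕ g(l) ⊕ j ⊕ l ⊕ (g(b) ⊕ j)) ⊕ g(l ⊕ j ⊕ (g(l) ⊕ b) ⊕ j ⊕ j))
  Descend into:  g(b ⊕ j ⊕ g(l) ⊕ j ⊕ l ⊕ (g(b) ⊕ j)) ⊕ g(l ⊕ j ⊕ (g(l) ⊕ b) ⊕ j ⊕ j)
  Canonicalize subterm:  g(b ⊕ j ⊕ g(l) ⊕ j ⊕ l ⊕ (g(b) ⊕ j))  →  g(b ⊕ g(b) ⊕ g(l) ⊕ j ⊕ j ⊕ j ⊕ l)
  Inside:  g(l ⊕ j ⊕ (g(l) ⊕ b) ⊕ j ⊕ j)  →  g(b ⊕ g(l) ⊕ j ⊕ j ⊕ j ⊕ l)
  Order the arguments:  g(b ⊕ g(b) ⊕ g(l) ⊕ j ⊕ j ⊕ j ⊕ l) ⊕ g(b ⊕ g(l) ⊕ j ⊕ j ⊕ j ⊕ l)
  Rebuild:  g(g(b ⊕ g(b) ⊕ g(l) ⊕ j ⊕ j ⊕ j ⊕ l) ⊕ g(b ⊕ g(l) ⊕ j ⊕ j ⊕ j ⊕ l))
Right:  g(g(j ⊕ l ⊕ g(l) ⊕ b ⊕ j ⊕ j) ⊕ g((l ⊕ (g(b) ⊕ g(l))) ⊕ ((j ⊕ j) ⊕ (j ⊕ b))))
  Work inside:  g(j ⊕ l ⊕ g(l) ⊕ b ⊕ j ⊕ j) ⊕ g((l ⊕ (g(b) ⊕ g(l))) ⊕ ((j ⊕ j) ⊕ (j ⊕ b)))
  Simplify inside:  g(j ⊕ l ⊕ g(l) ⊕ b ⊕ j ⊕ j)  →  g(b ⊕ g(l) ⊕ j ⊕ j ⊕ j ⊕ l)
  Inside:  g((l ⊕ (g(b) ⊕ g(l))) ⊕ ((j ⊕ j) ⊕ (j ⊕ b)))  →  g(b ⊕ g(b) ⊕ g(l) ⊕ j ⊕ j ⊕ j ⊕ l)
  Order the arguments:  g(b ⊕ g(b) ⊕ g(l) ⊕ j ⊕ j ⊕ j ⊕ l) ⊕ g(b ⊕ g(l) ⊕ j ⊕ j ⊕ j ⊕ l)
  Put back:  g(g(b ⊕ g(b) ⊕ g(l) ⊕ j ⊕ j ⊕ j ⊕ l) ⊕ g(b ⊕ g(l) ⊕ j ⊕ j ⊕ j ⊕ l))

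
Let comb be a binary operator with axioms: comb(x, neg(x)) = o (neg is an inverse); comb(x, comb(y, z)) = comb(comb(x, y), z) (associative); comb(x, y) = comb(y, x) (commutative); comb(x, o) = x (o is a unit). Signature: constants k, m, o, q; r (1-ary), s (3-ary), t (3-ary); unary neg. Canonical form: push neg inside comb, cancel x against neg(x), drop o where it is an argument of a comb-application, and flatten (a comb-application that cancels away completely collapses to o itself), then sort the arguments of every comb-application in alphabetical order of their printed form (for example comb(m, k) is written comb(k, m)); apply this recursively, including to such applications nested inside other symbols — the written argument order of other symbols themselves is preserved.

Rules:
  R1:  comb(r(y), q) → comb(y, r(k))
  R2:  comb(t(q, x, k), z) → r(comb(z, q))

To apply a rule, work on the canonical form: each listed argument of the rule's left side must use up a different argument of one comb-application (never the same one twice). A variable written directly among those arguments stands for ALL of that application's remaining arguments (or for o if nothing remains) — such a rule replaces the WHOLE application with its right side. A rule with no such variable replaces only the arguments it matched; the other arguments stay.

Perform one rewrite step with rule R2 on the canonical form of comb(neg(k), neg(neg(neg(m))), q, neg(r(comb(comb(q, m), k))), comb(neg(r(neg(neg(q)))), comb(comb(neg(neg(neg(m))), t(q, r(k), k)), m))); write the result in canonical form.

Answer: r(comb(neg(k), neg(m), neg(r(comb(k, m, q))), neg(r(q)), q, q))

Derivation:
Canonical form:  comb(neg(k), neg(m), neg(r(comb(k, m, q))), neg(r(q)), q, t(q, r(k), k))
Match R2:  consume t(q, r(k), k);  x := r(k), z := comb(neg(k), neg(m), neg(r(comb(k, m, q))), neg(r(q)), q)
The variable takes the whole remainder — replace the entire application.
Result:  r(comb(neg(k), neg(m), neg(r(comb(k, m, q))), neg(r(q)), q, q))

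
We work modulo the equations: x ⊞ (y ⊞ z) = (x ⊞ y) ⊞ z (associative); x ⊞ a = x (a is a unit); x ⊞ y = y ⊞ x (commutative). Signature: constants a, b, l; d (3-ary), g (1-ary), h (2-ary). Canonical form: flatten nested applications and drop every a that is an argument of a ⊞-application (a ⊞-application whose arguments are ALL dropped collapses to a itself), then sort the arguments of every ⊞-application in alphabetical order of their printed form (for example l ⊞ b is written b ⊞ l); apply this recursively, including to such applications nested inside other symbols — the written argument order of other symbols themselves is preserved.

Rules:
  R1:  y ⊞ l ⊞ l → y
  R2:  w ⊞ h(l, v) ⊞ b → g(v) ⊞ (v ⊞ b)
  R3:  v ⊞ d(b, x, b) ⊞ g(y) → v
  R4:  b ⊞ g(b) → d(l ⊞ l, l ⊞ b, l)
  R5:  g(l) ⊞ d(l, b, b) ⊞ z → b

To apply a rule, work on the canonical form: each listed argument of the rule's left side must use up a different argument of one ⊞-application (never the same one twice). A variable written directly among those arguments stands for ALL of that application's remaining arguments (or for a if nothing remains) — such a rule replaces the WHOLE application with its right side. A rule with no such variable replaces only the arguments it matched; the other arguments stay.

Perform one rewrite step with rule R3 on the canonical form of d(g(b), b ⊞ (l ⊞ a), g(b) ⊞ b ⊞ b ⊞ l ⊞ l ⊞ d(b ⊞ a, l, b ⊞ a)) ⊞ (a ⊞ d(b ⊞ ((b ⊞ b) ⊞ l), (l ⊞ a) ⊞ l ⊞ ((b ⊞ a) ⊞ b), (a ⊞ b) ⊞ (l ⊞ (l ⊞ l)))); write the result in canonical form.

Answer: d(b ⊞ b ⊞ b ⊞ l, b ⊞ b ⊞ l ⊞ l, b ⊞ l ⊞ l ⊞ l) ⊞ d(g(b), b ⊞ l, b ⊞ b ⊞ l ⊞ l)

Derivation:
Canonical form:  d(b ⊞ b ⊞ b ⊞ l, b ⊞ b ⊞ l ⊞ l, b ⊞ l ⊞ l ⊞ l) ⊞ d(g(b), b ⊞ l, b ⊞ b ⊞ d(b, l, b) ⊞ g(b) ⊞ l ⊞ l)
Match R3:  consume d(b, l, b), g(b);  v := b ⊞ b ⊞ l ⊞ l, x := l, y := b
The extension variable absorbs all remaining arguments, so the whole application is rewritten.
New term:  d(b ⊞ b ⊞ b ⊞ l, b ⊞ b ⊞ l ⊞ l, b ⊞ l ⊞ l ⊞ l) ⊞ d(g(b), b ⊞ l, b ⊞ b ⊞ l ⊞ l)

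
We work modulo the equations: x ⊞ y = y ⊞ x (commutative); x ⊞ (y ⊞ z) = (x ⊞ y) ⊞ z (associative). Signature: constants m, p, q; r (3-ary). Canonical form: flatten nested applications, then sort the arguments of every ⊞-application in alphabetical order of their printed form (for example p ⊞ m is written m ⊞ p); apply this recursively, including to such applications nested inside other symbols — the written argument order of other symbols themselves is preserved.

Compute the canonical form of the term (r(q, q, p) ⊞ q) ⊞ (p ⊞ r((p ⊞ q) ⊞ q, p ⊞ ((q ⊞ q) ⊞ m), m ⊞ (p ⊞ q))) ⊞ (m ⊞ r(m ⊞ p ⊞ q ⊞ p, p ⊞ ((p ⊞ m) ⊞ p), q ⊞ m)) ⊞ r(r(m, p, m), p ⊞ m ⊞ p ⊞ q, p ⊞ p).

Answer: m ⊞ p ⊞ q ⊞ r(m ⊞ p ⊞ p ⊞ q, m ⊞ p ⊞ p ⊞ p, m ⊞ q) ⊞ r(p ⊞ q ⊞ q, m ⊞ p ⊞ q ⊞ q, m ⊞ p ⊞ q) ⊞ r(q, q, p) ⊞ r(r(m, p, m), m ⊞ p ⊞ p ⊞ q, p ⊞ p)

Derivation:
Un-nest:  r(q, q, p) ⊞ q ⊞ p ⊞ r((p ⊞ q) ⊞ q, p ⊞ ((q ⊞ q) ⊞ m), m ⊞ (p ⊞ q)) ⊞ m ⊞ r(m ⊞ p ⊞ q ⊞ p, p ⊞ ((p ⊞ m) ⊞ p), q ⊞ m) ⊞ r(r(m, p, m), p ⊞ m ⊞ p ⊞ q, p ⊞ p)
Inside:  r((p ⊞ q) ⊞ q, p ⊞ ((q ⊞ q) ⊞ m), m ⊞ (p ⊞ q))  →  r(p ⊞ q ⊞ q, m ⊞ p ⊞ q ⊞ q, m ⊞ p ⊞ q)
Canonicalize subterm:  r(m ⊞ p ⊞ q ⊞ p, p ⊞ ((p ⊞ m) ⊞ p), q ⊞ m)  →  r(m ⊞ p ⊞ p ⊞ q, m ⊞ p ⊞ p ⊞ p, m ⊞ q)
Simplify inside:  r(r(m, p, m), p ⊞ m ⊞ p ⊞ q, p ⊞ p)  →  r(r(m, p, m), m ⊞ p ⊞ p ⊞ q, p ⊞ p)
Sort:  m ⊞ p ⊞ q ⊞ r(m ⊞ p ⊞ p ⊞ q, m ⊞ p ⊞ p ⊞ p, m ⊞ q) ⊞ r(p ⊞ q ⊞ q, m ⊞ p ⊞ q ⊞ q, m ⊞ p ⊞ q) ⊞ r(q, q, p) ⊞ r(r(m, p, m), m ⊞ p ⊞ p ⊞ q, p ⊞ p)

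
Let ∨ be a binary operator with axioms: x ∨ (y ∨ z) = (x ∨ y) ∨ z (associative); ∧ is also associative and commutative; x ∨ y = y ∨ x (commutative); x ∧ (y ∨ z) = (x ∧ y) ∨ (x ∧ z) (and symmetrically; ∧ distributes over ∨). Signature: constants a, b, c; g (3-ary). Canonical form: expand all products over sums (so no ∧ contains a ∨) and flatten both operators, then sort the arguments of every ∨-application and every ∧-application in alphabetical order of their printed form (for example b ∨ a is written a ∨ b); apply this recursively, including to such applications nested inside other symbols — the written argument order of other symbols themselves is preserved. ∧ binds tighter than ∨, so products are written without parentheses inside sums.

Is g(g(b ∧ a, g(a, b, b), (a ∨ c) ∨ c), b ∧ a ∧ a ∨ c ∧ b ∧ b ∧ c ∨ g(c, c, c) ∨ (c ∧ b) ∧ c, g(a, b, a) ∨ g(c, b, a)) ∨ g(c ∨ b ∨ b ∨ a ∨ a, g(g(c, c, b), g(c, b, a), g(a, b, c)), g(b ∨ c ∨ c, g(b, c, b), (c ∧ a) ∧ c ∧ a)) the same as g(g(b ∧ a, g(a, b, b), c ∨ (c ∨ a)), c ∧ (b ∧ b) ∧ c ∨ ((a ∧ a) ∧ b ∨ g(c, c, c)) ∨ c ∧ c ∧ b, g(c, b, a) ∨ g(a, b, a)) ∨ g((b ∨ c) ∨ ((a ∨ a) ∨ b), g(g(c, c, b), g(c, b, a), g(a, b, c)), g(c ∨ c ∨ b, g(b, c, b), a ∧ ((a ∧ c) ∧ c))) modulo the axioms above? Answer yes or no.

Left:  g(g(b ∧ a, g(a, b, b), (a ∨ c) ∨ c), b ∧ a ∧ a ∨ c ∧ b ∧ b ∧ c ∨ g(c, c, c) ∨ (c ∧ b) ∧ c, g(a, b, a) ∨ g(c, b, a)) ∨ g(c ∨ b ∨ b ∨ a ∨ a, g(g(c, c, b), g(c, b, a), g(a, b, c)), g(b ∨ c ∨ c, g(b, c, b), (c ∧ a) ∧ c ∧ a))
  Un-nest:  g(g(a ∧ b, g(a, b, b), a ∨ c ∨ c), a ∧ a ∧ b ∨ b ∧ b ∧ c ∧ c ∨ b ∧ c ∧ c ∨ g(c, c, c), g(a, b, a) ∨ g(c, b, a)) ∨ g(a ∨ a ∨ b ∨ b ∨ c, g(g(c, c, b), g(c, b, a), g(a, b, c)), g(b ∨ c ∨ c, g(b, c, b), a ∧ a ∧ c ∧ c))
  Sort arguments:  g(a ∨ a ∨ b ∨ b ∨ c, g(g(c, c, b), g(c, b, a), g(a, b, c)), g(b ∨ c ∨ c, g(b, c, b), a ∧ a ∧ c ∧ c)) ∨ g(g(a ∧ b, g(a, b, b), a ∨ c ∨ c), a ∧ a ∧ b ∨ b ∧ b ∧ c ∧ c ∨ b ∧ c ∧ c ∨ g(c, c, c), g(a, b, a) ∨ g(c, b, a))
Right:  g(g(b ∧ a, g(a, b, b), c ∨ (c ∨ a)), c ∧ (b ∧ b) ∧ c ∨ ((a ∧ a) ∧ b ∨ g(c, c, c)) ∨ c ∧ c ∧ b, g(c, b, a) ∨ g(a, b, a)) ∨ g((b ∨ c) ∨ ((a ∨ a) ∨ b), g(g(c, c, b), g(c, b, a), g(a, b, c)), g(c ∨ c ∨ b, g(b, c, b), a ∧ ((a ∧ c) ∧ c)))
  Merge nested applications:  g(g(a ∧ b, g(a, b, b), a ∨ c ∨ c), a ∧ a ∧ b ∨ b ∧ b ∧ c ∧ c ∨ b ∧ c ∧ c ∨ g(c, c, c), g(a, b, a) ∨ g(c, b, a)) ∨ g(a ∨ a ∨ b ∨ b ∨ c, g(g(c, c, b), g(c, b, a), g(a, b, c)), g(b ∨ c ∨ c, g(b, c, b), a ∧ a ∧ c ∧ c))
  Sort arguments:  g(a ∨ a ∨ b ∨ b ∨ c, g(g(c, c, b), g(c, b, a), g(a, b, c)), g(b ∨ c ∨ c, g(b, c, b), a ∧ a ∧ c ∧ c)) ∨ g(g(a ∧ b, g(a, b, b), a ∨ c ∨ c), a ∧ a ∧ b ∨ b ∧ b ∧ c ∧ c ∨ b ∧ c ∧ c ∨ g(c, c, c), g(a, b, a) ∨ g(c, b, a))

Answer: yes — both canonical forms are g(a ∨ a ∨ b ∨ b ∨ c, g(g(c, c, b), g(c, b, a), g(a, b, c)), g(b ∨ c ∨ c, g(b, c, b), a ∧ a ∧ c ∧ c)) ∨ g(g(a ∧ b, g(a, b, b), a ∨ c ∨ c), a ∧ a ∧ b ∨ b ∧ b ∧ c ∧ c ∨ b ∧ c ∧ c ∨ g(c, c, c), g(a, b, a) ∨ g(c, b, a))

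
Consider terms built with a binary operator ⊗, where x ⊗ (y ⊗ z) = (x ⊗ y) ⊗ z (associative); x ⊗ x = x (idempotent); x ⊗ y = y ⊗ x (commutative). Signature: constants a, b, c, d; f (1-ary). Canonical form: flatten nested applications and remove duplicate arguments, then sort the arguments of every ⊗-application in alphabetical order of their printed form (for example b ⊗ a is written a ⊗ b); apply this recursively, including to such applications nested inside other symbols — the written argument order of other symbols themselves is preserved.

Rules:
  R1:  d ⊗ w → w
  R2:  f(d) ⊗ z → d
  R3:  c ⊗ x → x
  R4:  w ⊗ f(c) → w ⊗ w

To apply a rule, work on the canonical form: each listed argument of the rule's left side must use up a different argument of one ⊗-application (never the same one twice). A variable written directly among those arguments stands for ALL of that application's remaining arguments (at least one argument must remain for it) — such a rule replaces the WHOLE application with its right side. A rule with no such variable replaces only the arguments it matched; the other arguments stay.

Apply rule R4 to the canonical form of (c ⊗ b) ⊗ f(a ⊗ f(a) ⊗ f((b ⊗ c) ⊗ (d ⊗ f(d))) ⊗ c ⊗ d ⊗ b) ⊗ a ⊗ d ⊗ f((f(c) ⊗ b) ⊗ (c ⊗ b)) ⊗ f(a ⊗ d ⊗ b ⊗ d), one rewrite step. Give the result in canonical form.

Answer: a ⊗ b ⊗ c ⊗ d ⊗ f(a ⊗ b ⊗ c ⊗ d ⊗ f(a) ⊗ f(b ⊗ c ⊗ d ⊗ f(d))) ⊗ f(a ⊗ b ⊗ d) ⊗ f(b ⊗ c)

Derivation:
Canonical form:  a ⊗ b ⊗ c ⊗ d ⊗ f(a ⊗ b ⊗ c ⊗ d ⊗ f(a) ⊗ f(b ⊗ c ⊗ d ⊗ f(d))) ⊗ f(a ⊗ b ⊗ d) ⊗ f(b ⊗ c ⊗ f(c))
Apply R4:  consuming f(c);  w := b ⊗ c
Every leftover argument binds to the variable; the entire application is replaced.
Giving:  a ⊗ b ⊗ c ⊗ d ⊗ f(a ⊗ b ⊗ c ⊗ d ⊗ f(a) ⊗ f(b ⊗ c ⊗ d ⊗ f(d))) ⊗ f(a ⊗ b ⊗ d) ⊗ f(b ⊗ c)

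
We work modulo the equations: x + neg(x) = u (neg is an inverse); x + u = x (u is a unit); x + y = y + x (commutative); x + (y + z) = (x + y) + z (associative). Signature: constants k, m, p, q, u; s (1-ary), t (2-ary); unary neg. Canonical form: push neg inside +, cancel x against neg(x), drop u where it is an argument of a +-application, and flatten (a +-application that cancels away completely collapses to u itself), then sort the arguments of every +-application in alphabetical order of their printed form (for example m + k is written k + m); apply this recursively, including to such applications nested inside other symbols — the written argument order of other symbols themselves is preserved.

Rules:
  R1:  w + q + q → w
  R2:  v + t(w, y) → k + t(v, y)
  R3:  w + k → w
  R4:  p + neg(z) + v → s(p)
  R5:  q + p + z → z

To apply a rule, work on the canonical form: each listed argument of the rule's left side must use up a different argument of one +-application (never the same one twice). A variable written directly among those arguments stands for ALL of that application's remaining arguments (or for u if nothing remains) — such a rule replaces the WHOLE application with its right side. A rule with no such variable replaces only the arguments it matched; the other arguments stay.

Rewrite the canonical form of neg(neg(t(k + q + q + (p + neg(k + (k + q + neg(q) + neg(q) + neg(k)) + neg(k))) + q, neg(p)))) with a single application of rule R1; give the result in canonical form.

Answer: t(k + p + q + q, neg(p))

Derivation:
Canonical form:  t(k + p + q + q + q + q, neg(p))
R1 matches:  uses q, q;  w := k + p + q + q
The variable takes the whole remainder — replace the entire application.
Giving:  t(k + p + q + q, neg(p))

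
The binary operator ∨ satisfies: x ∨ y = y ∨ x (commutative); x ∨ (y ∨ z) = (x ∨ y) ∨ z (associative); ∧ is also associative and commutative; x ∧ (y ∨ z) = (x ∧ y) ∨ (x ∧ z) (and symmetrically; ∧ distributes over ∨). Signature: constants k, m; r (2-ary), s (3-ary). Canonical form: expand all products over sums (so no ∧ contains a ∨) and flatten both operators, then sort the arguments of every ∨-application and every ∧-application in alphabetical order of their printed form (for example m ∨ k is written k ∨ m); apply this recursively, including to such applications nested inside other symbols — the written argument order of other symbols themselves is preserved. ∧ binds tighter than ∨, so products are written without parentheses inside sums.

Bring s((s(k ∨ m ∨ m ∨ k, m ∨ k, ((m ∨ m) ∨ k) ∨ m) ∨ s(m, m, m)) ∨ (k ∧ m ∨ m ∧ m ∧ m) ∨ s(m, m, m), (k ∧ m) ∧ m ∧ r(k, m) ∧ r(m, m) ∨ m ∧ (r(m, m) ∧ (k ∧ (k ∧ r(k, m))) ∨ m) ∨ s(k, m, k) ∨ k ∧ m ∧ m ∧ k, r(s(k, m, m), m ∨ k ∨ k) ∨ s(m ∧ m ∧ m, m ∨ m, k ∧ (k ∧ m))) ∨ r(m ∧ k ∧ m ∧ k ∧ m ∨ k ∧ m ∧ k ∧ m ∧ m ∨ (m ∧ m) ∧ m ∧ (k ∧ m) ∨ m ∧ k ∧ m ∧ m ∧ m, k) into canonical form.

Expand:  s(k ∧ m ∨ m ∧ m ∧ m ∨ s(k ∨ k ∨ m ∨ m, k ∨ m, k ∨ m ∨ m ∨ m) ∨ s(m, m, m) ∨ s(m, m, m), k ∧ k ∧ m ∧ m ∨ k ∧ k ∧ m ∧ r(k, m) ∧ r(m, m) ∨ k ∧ m ∧ m ∧ r(k, m) ∧ r(m, m) ∨ m ∧ m ∨ s(k, m, k), r(s(k, m, m), k ∨ k ∨ m) ∨ s(m ∧ m ∧ m, m ∨ m, k ∧ k ∧ m)) ∨ r(k ∧ k ∧ m ∧ m ∧ m ∨ k ∧ k ∧ m ∧ m ∧ m ∨ k ∧ m ∧ m ∧ m ∧ m ∨ k ∧ m ∧ m ∧ m ∧ m, k)
Sort:  r(k ∧ k ∧ m ∧ m ∧ m ∨ k ∧ k ∧ m ∧ m ∧ m ∨ k ∧ m ∧ m ∧ m ∧ m ∨ k ∧ m ∧ m ∧ m ∧ m, k) ∨ s(k ∧ m ∨ m ∧ m ∧ m ∨ s(k ∨ k ∨ m ∨ m, k ∨ m, k ∨ m ∨ m ∨ m) ∨ s(m, m, m) ∨ s(m, m, m), k ∧ k ∧ m ∧ m ∨ k ∧ k ∧ m ∧ r(k, m) ∧ r(m, m) ∨ k ∧ m ∧ m ∧ r(k, m) ∧ r(m, m) ∨ m ∧ m ∨ s(k, m, k), r(s(k, m, m), k ∨ k ∨ m) ∨ s(m ∧ m ∧ m, m ∨ m, k ∧ k ∧ m))

Answer: r(k ∧ k ∧ m ∧ m ∧ m ∨ k ∧ k ∧ m ∧ m ∧ m ∨ k ∧ m ∧ m ∧ m ∧ m ∨ k ∧ m ∧ m ∧ m ∧ m, k) ∨ s(k ∧ m ∨ m ∧ m ∧ m ∨ s(k ∨ k ∨ m ∨ m, k ∨ m, k ∨ m ∨ m ∨ m) ∨ s(m, m, m) ∨ s(m, m, m), k ∧ k ∧ m ∧ m ∨ k ∧ k ∧ m ∧ r(k, m) ∧ r(m, m) ∨ k ∧ m ∧ m ∧ r(k, m) ∧ r(m, m) ∨ m ∧ m ∨ s(k, m, k), r(s(k, m, m), k ∨ k ∨ m) ∨ s(m ∧ m ∧ m, m ∨ m, k ∧ k ∧ m))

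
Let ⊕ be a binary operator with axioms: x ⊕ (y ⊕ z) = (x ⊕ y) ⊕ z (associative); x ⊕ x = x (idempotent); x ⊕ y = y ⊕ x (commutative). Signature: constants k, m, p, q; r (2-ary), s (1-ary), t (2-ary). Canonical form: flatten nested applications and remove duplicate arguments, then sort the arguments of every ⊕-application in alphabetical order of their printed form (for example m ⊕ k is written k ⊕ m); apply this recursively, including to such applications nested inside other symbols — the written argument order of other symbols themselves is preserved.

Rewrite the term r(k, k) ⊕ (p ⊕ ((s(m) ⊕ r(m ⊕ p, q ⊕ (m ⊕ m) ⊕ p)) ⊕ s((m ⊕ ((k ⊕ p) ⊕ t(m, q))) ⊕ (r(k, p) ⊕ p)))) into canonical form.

Merge nested applications:  r(k, k) ⊕ p ⊕ s(m) ⊕ r(m ⊕ p, q ⊕ (m ⊕ m) ⊕ p) ⊕ s((m ⊕ ((k ⊕ p) ⊕ t(m, q))) ⊕ (r(k, p) ⊕ p))
Canonicalize subterm:  r(m ⊕ p, q ⊕ (m ⊕ m) ⊕ p)  →  r(m ⊕ p, m ⊕ p ⊕ q)
Simplify inside:  s((m ⊕ ((k ⊕ p) ⊕ t(m, q))) ⊕ (r(k, p) ⊕ p))  →  s(k ⊕ m ⊕ p ⊕ r(k, p) ⊕ t(m, q))
Sort:  p ⊕ r(k, k) ⊕ r(m ⊕ p, m ⊕ p ⊕ q) ⊕ s(k ⊕ m ⊕ p ⊕ r(k, p) ⊕ t(m, q)) ⊕ s(m)

Answer: p ⊕ r(k, k) ⊕ r(m ⊕ p, m ⊕ p ⊕ q) ⊕ s(k ⊕ m ⊕ p ⊕ r(k, p) ⊕ t(m, q)) ⊕ s(m)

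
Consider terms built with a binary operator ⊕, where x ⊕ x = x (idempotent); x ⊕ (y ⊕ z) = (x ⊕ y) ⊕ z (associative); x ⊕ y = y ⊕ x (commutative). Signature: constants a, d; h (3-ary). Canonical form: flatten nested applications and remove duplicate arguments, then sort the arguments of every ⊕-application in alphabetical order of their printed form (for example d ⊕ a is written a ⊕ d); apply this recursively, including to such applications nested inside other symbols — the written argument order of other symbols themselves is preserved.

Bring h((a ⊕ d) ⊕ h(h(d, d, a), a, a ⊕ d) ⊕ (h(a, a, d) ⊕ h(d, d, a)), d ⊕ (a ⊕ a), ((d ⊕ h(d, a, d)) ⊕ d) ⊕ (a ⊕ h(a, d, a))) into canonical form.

Answer: h(a ⊕ d ⊕ h(a, a, d) ⊕ h(d, d, a) ⊕ h(h(d, d, a), a, a ⊕ d), a ⊕ d, a ⊕ d ⊕ h(a, d, a) ⊕ h(d, a, d))

Derivation:
Work inside:  (a ⊕ d) ⊕ h(h(d, d, a), a, a ⊕ d) ⊕ (h(a, a, d) ⊕ h(d, d, a))
Un-nest:  a ⊕ d ⊕ h(h(d, d, a), a, a ⊕ d) ⊕ h(a, a, d) ⊕ h(d, d, a)
Sort arguments:  a ⊕ d ⊕ h(a, a, d) ⊕ h(d, d, a) ⊕ h(h(d, d, a), a, a ⊕ d)
Reassemble:  h(a ⊕ d ⊕ h(a, a, d) ⊕ h(d, d, a) ⊕ h(h(d, d, a), a, a ⊕ d), a ⊕ d, a ⊕ d ⊕ h(a, d, a) ⊕ h(d, a, d))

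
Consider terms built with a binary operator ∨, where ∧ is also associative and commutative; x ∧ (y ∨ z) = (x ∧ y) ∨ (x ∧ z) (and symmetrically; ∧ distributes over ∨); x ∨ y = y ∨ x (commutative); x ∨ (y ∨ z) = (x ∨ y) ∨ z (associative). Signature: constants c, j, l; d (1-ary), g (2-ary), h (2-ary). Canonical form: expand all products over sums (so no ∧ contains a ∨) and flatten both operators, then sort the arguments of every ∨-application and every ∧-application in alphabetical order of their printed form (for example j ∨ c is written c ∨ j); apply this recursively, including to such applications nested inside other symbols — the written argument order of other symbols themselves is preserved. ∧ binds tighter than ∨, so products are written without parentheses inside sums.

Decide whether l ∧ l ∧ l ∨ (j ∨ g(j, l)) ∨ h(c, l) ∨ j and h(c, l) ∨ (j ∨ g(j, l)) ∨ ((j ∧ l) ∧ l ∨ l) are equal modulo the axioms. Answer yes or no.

Answer: no — g(j, l) ∨ h(c, l) ∨ j ∨ j ∨ l ∧ l ∧ l vs g(j, l) ∨ h(c, l) ∨ j ∨ j ∧ l ∧ l ∨ l

Derivation:
Left:  l ∧ l ∧ l ∨ (j ∨ g(j, l)) ∨ h(c, l) ∨ j
  Un-nest:  l ∧ l ∧ l ∨ j ∨ g(j, l) ∨ h(c, l) ∨ j
  Order the arguments:  g(j, l) ∨ h(c, l) ∨ j ∨ j ∨ l ∧ l ∧ l
Right:  h(c, l) ∨ (j ∨ g(j, l)) ∨ ((j ∧ l) ∧ l ∨ l)
  Flatten:  h(c, l) ∨ j ∨ g(j, l) ∨ j ∧ l ∧ l ∨ l
  Order the arguments:  g(j, l) ∨ h(c, l) ∨ j ∨ j ∧ l ∧ l ∨ l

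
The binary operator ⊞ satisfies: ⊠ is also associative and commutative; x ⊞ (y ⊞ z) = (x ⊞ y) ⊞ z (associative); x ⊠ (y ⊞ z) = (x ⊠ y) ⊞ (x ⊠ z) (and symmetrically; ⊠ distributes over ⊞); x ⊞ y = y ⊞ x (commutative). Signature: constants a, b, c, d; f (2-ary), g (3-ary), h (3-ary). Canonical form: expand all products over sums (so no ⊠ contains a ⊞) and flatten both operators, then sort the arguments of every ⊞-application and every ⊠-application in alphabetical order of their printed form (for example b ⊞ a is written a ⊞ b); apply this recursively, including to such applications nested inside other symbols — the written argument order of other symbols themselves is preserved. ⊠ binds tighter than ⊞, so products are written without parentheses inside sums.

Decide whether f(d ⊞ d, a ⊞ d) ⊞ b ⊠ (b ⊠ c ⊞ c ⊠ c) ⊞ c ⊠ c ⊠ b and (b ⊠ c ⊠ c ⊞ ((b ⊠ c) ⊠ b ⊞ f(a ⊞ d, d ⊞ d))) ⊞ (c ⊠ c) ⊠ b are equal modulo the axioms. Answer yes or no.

Left:  f(d ⊞ d, a ⊞ d) ⊞ b ⊠ (b ⊠ c ⊞ c ⊠ c) ⊞ c ⊠ c ⊠ b
  Expand products over sums:  f(d ⊞ d, a ⊞ d) ⊞ b ⊠ b ⊠ c ⊞ b ⊠ c ⊠ c ⊞ b ⊠ c ⊠ c
  Order the arguments:  b ⊠ b ⊠ c ⊞ b ⊠ c ⊠ c ⊞ b ⊠ c ⊠ c ⊞ f(d ⊞ d, a ⊞ d)
Right:  (b ⊠ c ⊠ c ⊞ ((b ⊠ c) ⊠ b ⊞ f(a ⊞ d, d ⊞ d))) ⊞ (c ⊠ c) ⊠ b
  Merge nested applications:  b ⊠ c ⊠ c ⊞ b ⊠ b ⊠ c ⊞ f(a ⊞ d, d ⊞ d) ⊞ b ⊠ c ⊠ c
  Order the arguments:  b ⊠ b ⊠ c ⊞ b ⊠ c ⊠ c ⊞ b ⊠ c ⊠ c ⊞ f(a ⊞ d, d ⊞ d)

Answer: no — b ⊠ b ⊠ c ⊞ b ⊠ c ⊠ c ⊞ b ⊠ c ⊠ c ⊞ f(d ⊞ d, a ⊞ d) vs b ⊠ b ⊠ c ⊞ b ⊠ c ⊠ c ⊞ b ⊠ c ⊠ c ⊞ f(a ⊞ d, d ⊞ d)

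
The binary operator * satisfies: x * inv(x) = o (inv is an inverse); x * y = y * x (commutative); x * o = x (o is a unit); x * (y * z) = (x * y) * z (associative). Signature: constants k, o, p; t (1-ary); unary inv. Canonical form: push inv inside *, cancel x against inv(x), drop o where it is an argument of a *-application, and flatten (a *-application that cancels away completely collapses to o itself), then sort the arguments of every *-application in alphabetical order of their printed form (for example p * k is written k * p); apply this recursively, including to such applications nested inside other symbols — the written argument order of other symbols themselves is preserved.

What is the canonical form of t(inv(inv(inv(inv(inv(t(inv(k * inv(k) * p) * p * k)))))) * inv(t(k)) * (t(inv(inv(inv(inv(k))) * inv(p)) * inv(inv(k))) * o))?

Answer: t(inv(t(k)) * inv(t(k)) * t(k * k * p))

Derivation:
Descend into:  inv(inv(inv(inv(inv(t(inv(k * inv(k) * p) * p * k)))))) * inv(t(k)) * (t(inv(inv(inv(inv(k))) * inv(p)) * inv(inv(k))) * o)
Push inv inside:  distribute inv over * and collapse double inv
Collect:  inv(t(k)) * inv(t(k)) * t(k * k * p)
Put back:  t(inv(t(k)) * inv(t(k)) * t(k * k * p))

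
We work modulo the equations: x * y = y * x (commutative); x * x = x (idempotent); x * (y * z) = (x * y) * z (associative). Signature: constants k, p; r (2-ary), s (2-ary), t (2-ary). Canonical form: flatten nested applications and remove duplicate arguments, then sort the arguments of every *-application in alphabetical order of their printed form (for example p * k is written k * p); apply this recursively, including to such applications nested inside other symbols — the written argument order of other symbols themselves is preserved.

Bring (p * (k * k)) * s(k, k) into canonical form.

Answer: k * p * s(k, k)

Derivation:
Merge nested applications:  p * k * k * s(k, k)
Drop duplicates:  drop duplicate k
Sort arguments:  k * p * s(k, k)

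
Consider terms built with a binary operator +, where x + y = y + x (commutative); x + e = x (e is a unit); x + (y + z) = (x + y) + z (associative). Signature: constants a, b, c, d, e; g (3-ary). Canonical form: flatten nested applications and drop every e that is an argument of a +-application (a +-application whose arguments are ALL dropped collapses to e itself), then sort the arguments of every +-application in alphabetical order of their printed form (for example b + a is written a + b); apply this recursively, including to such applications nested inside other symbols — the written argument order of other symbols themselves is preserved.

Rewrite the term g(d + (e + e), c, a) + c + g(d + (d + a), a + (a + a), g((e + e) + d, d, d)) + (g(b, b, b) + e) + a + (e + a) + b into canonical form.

Answer: a + a + b + c + g(a + d + d, a + a + a, g(d, d, d)) + g(b, b, b) + g(d, c, a)

Derivation:
Merge nested applications:  g(d + (e + e), c, a) + c + g(d + (d + a), a + (a + a), g((e + e) + d, d, d)) + g(b, b, b) + e + a + e + a + b
Simplify inside:  g(d + (e + e), c, a)  →  g(d, c, a)
Simplify inside:  g(d + (d + a), a + (a + a), g((e + e) + d, d, d))  →  g(a + d + d, a + a + a, g(d, d, d))
Drop the unit:  drop e (×2)
Sort:  a + a + b + c + g(a + d + d, a + a + a, g(d, d, d)) + g(b, b, b) + g(d, c, a)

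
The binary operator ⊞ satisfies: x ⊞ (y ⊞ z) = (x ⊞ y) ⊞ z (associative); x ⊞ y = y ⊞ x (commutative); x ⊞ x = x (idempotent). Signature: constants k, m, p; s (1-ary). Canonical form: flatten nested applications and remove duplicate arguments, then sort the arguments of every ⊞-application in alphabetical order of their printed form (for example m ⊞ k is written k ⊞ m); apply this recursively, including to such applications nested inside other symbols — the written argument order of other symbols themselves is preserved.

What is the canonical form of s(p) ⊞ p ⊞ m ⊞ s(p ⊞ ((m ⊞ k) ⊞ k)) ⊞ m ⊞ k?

Simplify inside:  s(p ⊞ ((m ⊞ k) ⊞ k))  →  s(k ⊞ m ⊞ p)
Deduplicate:  drop duplicate m
Sort:  k ⊞ m ⊞ p ⊞ s(k ⊞ m ⊞ p) ⊞ s(p)

Answer: k ⊞ m ⊞ p ⊞ s(k ⊞ m ⊞ p) ⊞ s(p)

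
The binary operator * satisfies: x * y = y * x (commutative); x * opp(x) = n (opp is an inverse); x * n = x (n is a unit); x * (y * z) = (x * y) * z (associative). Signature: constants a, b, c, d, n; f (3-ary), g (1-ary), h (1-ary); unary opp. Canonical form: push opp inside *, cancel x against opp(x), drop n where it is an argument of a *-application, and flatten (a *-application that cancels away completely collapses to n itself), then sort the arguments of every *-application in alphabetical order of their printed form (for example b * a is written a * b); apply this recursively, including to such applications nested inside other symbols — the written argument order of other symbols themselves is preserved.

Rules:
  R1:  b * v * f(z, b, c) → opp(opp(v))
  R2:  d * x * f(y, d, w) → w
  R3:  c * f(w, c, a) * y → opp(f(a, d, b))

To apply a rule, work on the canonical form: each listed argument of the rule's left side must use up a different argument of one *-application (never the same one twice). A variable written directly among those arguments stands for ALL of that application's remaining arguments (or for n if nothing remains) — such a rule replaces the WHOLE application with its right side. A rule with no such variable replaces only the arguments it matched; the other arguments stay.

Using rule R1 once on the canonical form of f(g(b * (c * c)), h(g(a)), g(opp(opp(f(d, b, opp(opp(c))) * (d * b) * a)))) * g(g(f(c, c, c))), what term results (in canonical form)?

Canonical form:  f(g(b * c * c), h(g(a)), g(a * b * d * f(d, b, c))) * g(g(f(c, c, c)))
Apply R1:  consuming b, f(d, b, c);  v := a * d, z := d
The extension variable absorbs all remaining arguments, so the whole application is rewritten.
Giving:  f(g(b * c * c), h(g(a)), g(a * d)) * g(g(f(c, c, c)))

Answer: f(g(b * c * c), h(g(a)), g(a * d)) * g(g(f(c, c, c)))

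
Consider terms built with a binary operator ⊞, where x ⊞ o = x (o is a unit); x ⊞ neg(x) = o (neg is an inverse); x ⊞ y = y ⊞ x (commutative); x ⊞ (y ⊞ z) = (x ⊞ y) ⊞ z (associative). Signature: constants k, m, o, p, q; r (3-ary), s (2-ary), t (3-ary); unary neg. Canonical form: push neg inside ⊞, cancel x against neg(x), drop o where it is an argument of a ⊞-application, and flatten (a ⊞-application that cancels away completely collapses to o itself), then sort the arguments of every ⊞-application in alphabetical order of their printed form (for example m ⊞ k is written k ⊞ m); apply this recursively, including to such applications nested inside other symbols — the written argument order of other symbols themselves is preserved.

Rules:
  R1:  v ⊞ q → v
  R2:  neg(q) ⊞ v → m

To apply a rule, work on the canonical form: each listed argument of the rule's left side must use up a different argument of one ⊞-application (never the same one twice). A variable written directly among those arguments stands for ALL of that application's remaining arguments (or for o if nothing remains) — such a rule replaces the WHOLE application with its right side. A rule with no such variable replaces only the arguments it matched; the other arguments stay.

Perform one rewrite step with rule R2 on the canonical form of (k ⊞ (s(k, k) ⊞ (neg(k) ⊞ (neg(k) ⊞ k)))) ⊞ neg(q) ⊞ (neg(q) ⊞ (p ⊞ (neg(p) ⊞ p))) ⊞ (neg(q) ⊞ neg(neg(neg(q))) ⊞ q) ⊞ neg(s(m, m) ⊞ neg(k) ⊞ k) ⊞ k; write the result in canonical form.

Answer: m

Derivation:
Canonical form:  k ⊞ neg(q) ⊞ neg(q) ⊞ neg(q) ⊞ neg(s(m, m)) ⊞ p ⊞ s(k, k)
Apply R2:  consuming neg(q);  v := k ⊞ neg(q) ⊞ neg(q) ⊞ neg(s(m, m)) ⊞ p ⊞ s(k, k)
The extension variable absorbs all remaining arguments, so the whole application is rewritten.
Result:  m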